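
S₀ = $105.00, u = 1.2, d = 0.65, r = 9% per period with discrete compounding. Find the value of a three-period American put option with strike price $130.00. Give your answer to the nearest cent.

Risk-neutral probability p = (1 + 0.09 − 0.65)/(1.2 − 0.65) = 0.4400/0.5500 = 0.8000
Terminal stock prices: S_uuu = 181.4, S_uud = 98.28, S_udd = 53.24, S_ddd = 28.84
Terminal payoffs (K − S): max(-51.44, 0) = 0, max(31.72, 0) = 31.72, max(76.76, 0) = 76.76, max(101.2, 0) = 101.2
Node uu (S = 151.2): continuation = 1/1.09·[0.8000·0.0000 + 0.2000·31.7200] = 5.8202; exercise value = 0.0000 ≤ continuation, so V_uu = 5.8202
Node ud (S = 81.9): continuation = 1/1.09·[0.8000·31.7200 + 0.2000·76.7650] = 37.3661; exercise value = 48.1000 > continuation, so V_ud = 48.1000 (exercise)
Node dd (S = 44.36): continuation = 1/1.09·[0.8000·76.7650 + 0.2000·101.1644] = 74.9036; exercise value = 85.6375 > continuation, so V_dd = 85.6375 (exercise)
Node u (S = 126): continuation = 1/1.09·[0.8000·5.8202 + 0.2000·48.1000] = 13.0974; exercise value = 4.0000 ≤ continuation, so V_u = 13.0974
Node d (S = 68.25): continuation = 1/1.09·[0.8000·48.1000 + 0.2000·85.6375] = 51.0161; exercise value = 61.7500 > continuation, so V_d = 61.7500 (exercise)
Node 0 (S = 105): continuation = 1/1.09·[0.8000·13.0974 + 0.2000·61.7500] = 20.9430; exercise value = 25.0000 > continuation, so V_0 = 25.0000 (exercise)

$25.00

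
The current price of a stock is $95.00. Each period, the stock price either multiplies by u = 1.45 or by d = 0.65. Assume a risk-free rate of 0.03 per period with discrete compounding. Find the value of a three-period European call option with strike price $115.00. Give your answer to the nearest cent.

Risk-neutral probability p = (1 + 0.03 − 0.65)/(1.45 − 0.65) = 0.3800/0.8000 = 0.4750
Terminal stock prices: S_uuu = 289.6, S_uud = 129.8, S_udd = 58.2, S_ddd = 26.09
Terminal payoffs (S − K): max(174.6, 0) = 174.6, max(14.83, 0) = 14.83, max(-56.8, 0) = 0, max(-88.91, 0) = 0
Node uu (S = 199.7): V_uu = 1/1.03·[0.4750·174.6194 + 0.5250·14.8294] = 88.0870
Node ud (S = 89.54): V_ud = 1/1.03·[0.4750·14.8294 + 0.5250·0.0000] = 6.8388
Node dd (S = 40.14): V_dd = 1/1.03·[0.4750·0.0000 + 0.5250·0.0000] = 0.0000
Node u (S = 137.8): V_u = 1/1.03·[0.4750·88.0870 + 0.5250·6.8388] = 44.1084
Node d (S = 61.75): V_d = 1/1.03·[0.4750·6.8388 + 0.5250·0.0000] = 3.1538
Node 0 (S = 95): V_0 = 1/1.03·[0.4750·44.1084 + 0.5250·3.1538] = 21.9488

$21.95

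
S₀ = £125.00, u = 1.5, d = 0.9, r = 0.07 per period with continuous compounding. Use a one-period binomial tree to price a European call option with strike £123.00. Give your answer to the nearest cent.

£17.29

Risk-neutral probability p = (e^0.07 − 0.9)/(1.5 − 0.9) = 0.1725/0.6000 = 0.2875
Terminal stock prices: S_u = 187.5, S_d = 112.5
Terminal payoffs (S − K): max(64.5, 0) = 64.5, max(-10.5, 0) = 0
Node 0 (S = 125): V_0 = e^(−0.07)·[0.2875·64.5000 + 0.7125·0.0000] = 17.2909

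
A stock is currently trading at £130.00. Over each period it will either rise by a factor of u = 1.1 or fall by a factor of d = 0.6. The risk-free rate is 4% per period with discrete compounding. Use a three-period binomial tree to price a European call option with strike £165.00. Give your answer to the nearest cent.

Risk-neutral probability p = (1 + 0.04 − 0.6)/(1.1 − 0.6) = 0.4400/0.5000 = 0.8800
Terminal stock prices: S_uuu = 173, S_uud = 94.38, S_udd = 51.48, S_ddd = 28.08
Terminal payoffs (S − K): max(8.03, 0) = 8.03, max(-70.62, 0) = 0, max(-113.5, 0) = 0, max(-136.9, 0) = 0
Node uu (S = 157.3): V_uu = 1/1.04·[0.8800·8.0300 + 0.1200·0.0000] = 6.7946
Node ud (S = 85.8): V_ud = 1/1.04·[0.8800·0.0000 + 0.1200·0.0000] = 0.0000
Node dd (S = 46.8): V_dd = 1/1.04·[0.8800·0.0000 + 0.1200·0.0000] = 0.0000
Node u (S = 143): V_u = 1/1.04·[0.8800·6.7946 + 0.1200·0.0000] = 5.7493
Node d (S = 78): V_d = 1/1.04·[0.8800·0.0000 + 0.1200·0.0000] = 0.0000
Node 0 (S = 130): V_0 = 1/1.04·[0.8800·5.7493 + 0.1200·0.0000] = 4.8648

£4.86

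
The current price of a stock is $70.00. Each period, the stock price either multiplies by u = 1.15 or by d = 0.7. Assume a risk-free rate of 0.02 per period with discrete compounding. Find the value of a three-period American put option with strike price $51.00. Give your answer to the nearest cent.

$2.63

Risk-neutral probability p = (1 + 0.02 − 0.7)/(1.15 − 0.7) = 0.3200/0.4500 = 0.7111
Terminal stock prices: S_uuu = 106.5, S_uud = 64.8, S_udd = 39.44, S_ddd = 24.01
Terminal payoffs (K − S): max(-55.46, 0) = 0, max(-13.8, 0) = 0, max(11.56, 0) = 11.56, max(26.99, 0) = 26.99
Node uu (S = 92.57): continuation = 1/1.02·[0.7111·0.0000 + 0.2889·0.0000] = 0.0000; exercise value = 0.0000 ≤ continuation, so V_uu = 0.0000
Node ud (S = 56.35): continuation = 1/1.02·[0.7111·0.0000 + 0.2889·11.5550] = 3.2727; exercise value = 0.0000 ≤ continuation, so V_ud = 3.2727
Node dd (S = 34.3): continuation = 1/1.02·[0.7111·11.5550 + 0.2889·26.9900] = 15.7000; exercise value = 16.7000 > continuation, so V_dd = 16.7000 (exercise)
Node u (S = 80.5): continuation = 1/1.02·[0.7111·0.0000 + 0.2889·3.2727] = 0.9269; exercise value = 0.0000 ≤ continuation, so V_u = 0.9269
Node d (S = 49): continuation = 1/1.02·[0.7111·3.2727 + 0.2889·16.7000] = 7.0114; exercise value = 2.0000 ≤ continuation, so V_d = 7.0114
Node 0 (S = 70): continuation = 1/1.02·[0.7111·0.9269 + 0.2889·7.0114] = 2.6320; exercise value = 0.0000 ≤ continuation, so V_0 = 2.6320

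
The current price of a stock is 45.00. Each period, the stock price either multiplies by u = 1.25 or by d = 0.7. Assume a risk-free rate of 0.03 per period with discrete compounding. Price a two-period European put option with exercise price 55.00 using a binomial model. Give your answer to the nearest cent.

Risk-neutral probability p = (1 + 0.03 − 0.7)/(1.25 − 0.7) = 0.3300/0.5500 = 0.6000
Terminal stock prices: S_uu = 70.31, S_ud = 39.38, S_dd = 22.05
Terminal payoffs (K − S): max(-15.31, 0) = 0, max(15.62, 0) = 15.62, max(32.95, 0) = 32.95
Node u (S = 56.25): V_u = 1/1.03·[0.6000·0.0000 + 0.4000·15.6250] = 6.0680
Node d (S = 31.5): V_d = 1/1.03·[0.6000·15.6250 + 0.4000·32.9500] = 21.8981
Node 0 (S = 45): V_0 = 1/1.03·[0.6000·6.0680 + 0.4000·21.8981] = 12.0388

12.04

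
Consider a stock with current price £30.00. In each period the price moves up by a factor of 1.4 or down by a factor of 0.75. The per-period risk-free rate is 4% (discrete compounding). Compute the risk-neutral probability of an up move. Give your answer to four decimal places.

p = 0.4462

Risk-neutral probability p = (1 + 0.04 − 0.75)/(1.4 − 0.75) = 0.2900/0.6500 = 0.4462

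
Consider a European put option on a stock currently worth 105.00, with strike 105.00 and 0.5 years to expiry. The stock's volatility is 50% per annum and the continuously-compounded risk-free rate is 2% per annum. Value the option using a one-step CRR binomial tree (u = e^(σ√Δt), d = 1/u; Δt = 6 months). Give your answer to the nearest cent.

17.76

CRR parameters: u = e^(σ√Δt) = e^(0.5·√0.5) = 1.4241, d = 1/u = 0.7022
Per-period rate: rΔt = 0.02·0.5 = 0.01, so R = e^0.01 = 1.0101
Risk-neutral probability p = (e^0.01 − 0.7022)/(1.4241 − 0.7022) = 0.3079/0.7219 = 0.4264
Terminal stock prices: S_u = 149.5, S_d = 73.73
Terminal payoffs (K − S): max(-44.53, 0) = 0, max(31.27, 0) = 31.27
Node 0 (S = 105): V_0 = e^(−0.01)·[0.4264·0.0000 + 0.5736·31.2702] = 17.7568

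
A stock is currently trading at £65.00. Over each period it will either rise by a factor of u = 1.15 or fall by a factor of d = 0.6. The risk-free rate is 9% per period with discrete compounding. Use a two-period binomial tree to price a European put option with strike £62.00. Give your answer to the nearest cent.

£3.19

Risk-neutral probability p = (1 + 0.09 − 0.6)/(1.15 − 0.6) = 0.4900/0.5500 = 0.8909
Terminal stock prices: S_uu = 85.96, S_ud = 44.85, S_dd = 23.4
Terminal payoffs (K − S): max(-23.96, 0) = 0, max(17.15, 0) = 17.15, max(38.6, 0) = 38.6
Node u (S = 74.75): V_u = 1/1.09·[0.8909·0.0000 + 0.1091·17.1500] = 1.7164
Node d (S = 39): V_d = 1/1.09·[0.8909·17.1500 + 0.1091·38.6000] = 17.8807
Node 0 (S = 65): V_0 = 1/1.09·[0.8909·1.7164 + 0.1091·17.8807] = 3.1925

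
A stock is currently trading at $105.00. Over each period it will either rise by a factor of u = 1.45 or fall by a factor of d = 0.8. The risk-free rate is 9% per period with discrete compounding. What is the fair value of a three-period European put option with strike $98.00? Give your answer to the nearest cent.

$5.98

Risk-neutral probability p = (1 + 0.09 − 0.8)/(1.45 − 0.8) = 0.2900/0.6500 = 0.4462
Terminal stock prices: S_uuu = 320.1, S_uud = 176.6, S_udd = 97.44, S_ddd = 53.76
Terminal payoffs (K − S): max(-222.1, 0) = 0, max(-78.61, 0) = 0, max(0.56, 0) = 0.56, max(44.24, 0) = 44.24
Node uu (S = 220.8): V_uu = 1/1.09·[0.4462·0.0000 + 0.5538·0.0000] = 0.0000
Node ud (S = 121.8): V_ud = 1/1.09·[0.4462·0.0000 + 0.5538·0.5600] = 0.2845
Node dd (S = 67.2): V_dd = 1/1.09·[0.4462·0.5600 + 0.5538·44.2400] = 22.7083
Node u (S = 152.2): V_u = 1/1.09·[0.4462·0.0000 + 0.5538·0.2845] = 0.1446
Node d (S = 84): V_d = 1/1.09·[0.4462·0.2845 + 0.5538·22.7083] = 11.6549
Node 0 (S = 105): V_0 = 1/1.09·[0.4462·0.1446 + 0.5538·11.6549] = 5.9812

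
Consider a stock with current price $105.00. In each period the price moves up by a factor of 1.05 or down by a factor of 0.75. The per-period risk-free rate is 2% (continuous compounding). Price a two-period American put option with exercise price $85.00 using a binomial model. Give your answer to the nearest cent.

$0.81

Risk-neutral probability p = (e^0.02 − 0.75)/(1.05 − 0.75) = 0.2702/0.3000 = 0.9007
Terminal stock prices: S_uu = 115.8, S_ud = 82.69, S_dd = 59.06
Terminal payoffs (K − S): max(-30.76, 0) = 0, max(2.312, 0) = 2.312, max(25.94, 0) = 25.94
Node u (S = 110.2): continuation = e^(−0.02)·[0.9007·0.0000 + 0.0993·2.3125] = 0.2251; exercise value = 0.0000 ≤ continuation, so V_u = 0.2251
Node d (S = 78.75): continuation = e^(−0.02)·[0.9007·2.3125 + 0.0993·25.9375] = 4.5669; exercise value = 6.2500 > continuation, so V_d = 6.2500 (exercise)
Node 0 (S = 105): continuation = e^(−0.02)·[0.9007·0.2251 + 0.0993·6.2500] = 0.8073; exercise value = 0.0000 ≤ continuation, so V_0 = 0.8073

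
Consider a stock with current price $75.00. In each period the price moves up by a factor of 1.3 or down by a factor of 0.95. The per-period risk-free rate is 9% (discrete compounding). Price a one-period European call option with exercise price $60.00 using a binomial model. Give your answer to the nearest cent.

$19.95

Risk-neutral probability p = (1 + 0.09 − 0.95)/(1.3 − 0.95) = 0.1400/0.3500 = 0.4000
Terminal stock prices: S_u = 97.5, S_d = 71.25
Terminal payoffs (S − K): max(37.5, 0) = 37.5, max(11.25, 0) = 11.25
Node 0 (S = 75): V_0 = 1/1.09·[0.4000·37.5000 + 0.6000·11.2500] = 19.9541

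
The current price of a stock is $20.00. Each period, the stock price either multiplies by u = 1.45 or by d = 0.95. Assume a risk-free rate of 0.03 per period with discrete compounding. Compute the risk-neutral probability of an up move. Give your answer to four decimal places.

p = 0.1600

Risk-neutral probability p = (1 + 0.03 − 0.95)/(1.45 − 0.95) = 0.0800/0.5000 = 0.1600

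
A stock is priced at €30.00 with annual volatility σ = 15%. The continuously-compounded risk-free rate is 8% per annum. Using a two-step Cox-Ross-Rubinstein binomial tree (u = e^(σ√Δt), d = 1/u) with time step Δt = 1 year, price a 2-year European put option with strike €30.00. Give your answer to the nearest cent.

CRR parameters: u = e^(σ√Δt) = e^(0.15·√1) = 1.1618, d = 1/u = 0.8607
Per-period rate: rΔt = 0.08·1 = 0.08, so R = e^0.08 = 1.0833
Risk-neutral probability p = (e^0.08 − 0.8607)/(1.1618 − 0.8607) = 0.2226/0.3011 = 0.7392
Terminal stock prices: S_uu = 40.5, S_ud = 30, S_dd = 22.22
Terminal payoffs (K − S): max(-10.5, 0) = 0, max(0, 0) = 0, max(7.775, 0) = 7.775
Node u (S = 34.86): V_u = e^(−0.08)·[0.7392·0.0000 + 0.2608·0.0000] = 0.0000
Node d (S = 25.82): V_d = e^(−0.08)·[0.7392·0.0000 + 0.2608·7.7755] = 1.8723
Node 0 (S = 30): V_0 = e^(−0.08)·[0.7392·0.0000 + 0.2608·1.8723] = 0.4508

€0.45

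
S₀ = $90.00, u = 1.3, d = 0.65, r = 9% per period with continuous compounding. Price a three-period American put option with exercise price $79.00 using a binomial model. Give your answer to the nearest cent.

$7.48

Risk-neutral probability p = (e^0.09 − 0.65)/(1.3 − 0.65) = 0.4442/0.6500 = 0.6833
Terminal stock prices: S_uuu = 197.7, S_uud = 98.87, S_udd = 49.43, S_ddd = 24.72
Terminal payoffs (K − S): max(-118.7, 0) = 0, max(-19.87, 0) = 0, max(29.57, 0) = 29.57, max(54.28, 0) = 54.28
Node uu (S = 152.1): continuation = e^(−0.09)·[0.6833·0.0000 + 0.3167·0.0000] = 0.0000; exercise value = 0.0000 ≤ continuation, so V_uu = 0.0000
Node ud (S = 76.05): continuation = e^(−0.09)·[0.6833·0.0000 + 0.3167·29.5675] = 8.5569; exercise value = 2.9500 ≤ continuation, so V_ud = 8.5569
Node dd (S = 38.03): continuation = e^(−0.09)·[0.6833·29.5675 + 0.3167·54.2837] = 34.1756; exercise value = 40.9750 > continuation, so V_dd = 40.9750 (exercise)
Node u (S = 117): continuation = e^(−0.09)·[0.6833·0.0000 + 0.3167·8.5569] = 2.4764; exercise value = 0.0000 ≤ continuation, so V_u = 2.4764
Node d (S = 58.5): continuation = e^(−0.09)·[0.6833·8.5569 + 0.3167·40.9750] = 17.2022; exercise value = 20.5000 > continuation, so V_d = 20.5000 (exercise)
Node 0 (S = 90): continuation = e^(−0.09)·[0.6833·2.4764 + 0.3167·20.5000] = 7.4793; exercise value = 0.0000 ≤ continuation, so V_0 = 7.4793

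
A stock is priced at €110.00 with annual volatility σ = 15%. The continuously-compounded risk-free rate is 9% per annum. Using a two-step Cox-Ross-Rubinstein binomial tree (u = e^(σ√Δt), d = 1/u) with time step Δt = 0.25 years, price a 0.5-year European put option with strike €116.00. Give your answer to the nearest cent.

€5.41

CRR parameters: u = e^(σ√Δt) = e^(0.15·√0.25) = 1.0779, d = 1/u = 0.9277
Per-period rate: rΔt = 0.09·0.25 = 0.0225, so R = e^0.0225 = 1.0228
Risk-neutral probability p = (e^0.0225 − 0.9277)/(1.0779 − 0.9277) = 0.0950/0.1501 = 0.6328
Terminal stock prices: S_uu = 127.8, S_ud = 110, S_dd = 94.68
Terminal payoffs (K − S): max(-11.8, 0) = 0, max(6, 0) = 6, max(21.32, 0) = 21.32
Node u (S = 118.6): V_u = e^(−0.0225)·[0.6328·0.0000 + 0.3672·6.0000] = 2.1541
Node d (S = 102.1): V_d = e^(−0.0225)·[0.6328·6.0000 + 0.3672·21.3221] = 11.3674
Node 0 (S = 110): V_0 = e^(−0.0225)·[0.6328·2.1541 + 0.3672·11.3674] = 5.4139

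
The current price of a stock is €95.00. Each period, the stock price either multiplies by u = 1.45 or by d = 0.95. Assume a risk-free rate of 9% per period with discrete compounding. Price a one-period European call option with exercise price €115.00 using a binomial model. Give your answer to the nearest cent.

€5.84

Risk-neutral probability p = (1 + 0.09 − 0.95)/(1.45 − 0.95) = 0.1400/0.5000 = 0.2800
Terminal stock prices: S_u = 137.8, S_d = 90.25
Terminal payoffs (S − K): max(22.75, 0) = 22.75, max(-24.75, 0) = 0
Node 0 (S = 95): V_0 = 1/1.09·[0.2800·22.7500 + 0.7200·0.0000] = 5.8440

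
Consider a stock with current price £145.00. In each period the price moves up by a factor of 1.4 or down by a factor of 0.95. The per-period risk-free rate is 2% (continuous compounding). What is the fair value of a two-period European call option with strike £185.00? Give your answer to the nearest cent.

£4.31

Risk-neutral probability p = (e^0.02 − 0.95)/(1.4 − 0.95) = 0.0702/0.4500 = 0.1560
Terminal stock prices: S_uu = 284.2, S_ud = 192.8, S_dd = 130.9
Terminal payoffs (S − K): max(99.2, 0) = 99.2, max(7.85, 0) = 7.85, max(-54.14, 0) = 0
Node u (S = 203): V_u = e^(−0.02)·[0.1560·99.2000 + 0.8440·7.8500] = 21.6632
Node d (S = 137.8): V_d = e^(−0.02)·[0.1560·7.8500 + 0.8440·0.0000] = 1.2004
Node 0 (S = 145): V_0 = e^(−0.02)·[0.1560·21.6632 + 0.8440·1.2004] = 4.3057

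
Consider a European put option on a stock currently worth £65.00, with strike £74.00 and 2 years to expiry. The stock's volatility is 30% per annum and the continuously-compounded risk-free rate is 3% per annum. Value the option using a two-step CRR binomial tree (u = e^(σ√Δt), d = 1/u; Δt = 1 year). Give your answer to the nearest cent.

£14.16

CRR parameters: u = e^(σ√Δt) = e^(0.3·√1) = 1.3499, d = 1/u = 0.7408
Per-period rate: rΔt = 0.03·1 = 0.03, so R = e^0.03 = 1.0305
Risk-neutral probability p = (e^0.03 − 0.7408)/(1.3499 − 0.7408) = 0.2896/0.6090 = 0.4756
Terminal stock prices: S_uu = 118.4, S_ud = 65, S_dd = 35.67
Terminal payoffs (K − S): max(-44.44, 0) = 0, max(9, 0) = 9, max(38.33, 0) = 38.33
Node u (S = 87.74): V_u = e^(−0.03)·[0.4756·0.0000 + 0.5244·9.0000] = 4.5805
Node d (S = 48.15): V_d = e^(−0.03)·[0.4756·9.0000 + 0.5244·38.3272] = 23.6598
Node 0 (S = 65): V_0 = e^(−0.03)·[0.4756·4.5805 + 0.5244·23.6598] = 14.1553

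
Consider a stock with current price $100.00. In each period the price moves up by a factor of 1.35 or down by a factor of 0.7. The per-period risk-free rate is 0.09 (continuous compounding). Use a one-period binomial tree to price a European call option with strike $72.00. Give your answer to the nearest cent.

$34.92

Risk-neutral probability p = (e^0.09 − 0.7)/(1.35 − 0.7) = 0.3942/0.6500 = 0.6064
Terminal stock prices: S_u = 135, S_d = 70
Terminal payoffs (S − K): max(63, 0) = 63, max(-2, 0) = 0
Node 0 (S = 100): V_0 = e^(−0.09)·[0.6064·63.0000 + 0.3936·0.0000] = 34.9164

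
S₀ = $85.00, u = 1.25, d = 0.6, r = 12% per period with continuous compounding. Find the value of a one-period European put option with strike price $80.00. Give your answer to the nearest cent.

$4.85

Risk-neutral probability p = (e^0.12 − 0.6)/(1.25 − 0.6) = 0.5275/0.6500 = 0.8115
Terminal stock prices: S_u = 106.2, S_d = 51
Terminal payoffs (K − S): max(-26.25, 0) = 0, max(29, 0) = 29
Node 0 (S = 85): V_0 = e^(−0.12)·[0.8115·0.0000 + 0.1885·29.0000] = 4.8475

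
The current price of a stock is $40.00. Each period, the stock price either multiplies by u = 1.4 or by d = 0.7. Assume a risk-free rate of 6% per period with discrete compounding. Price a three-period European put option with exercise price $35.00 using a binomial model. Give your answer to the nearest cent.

$4.36

Risk-neutral probability p = (1 + 0.06 − 0.7)/(1.4 − 0.7) = 0.3600/0.7000 = 0.5143
Terminal stock prices: S_uuu = 109.8, S_uud = 54.88, S_udd = 27.44, S_ddd = 13.72
Terminal payoffs (K − S): max(-74.76, 0) = 0, max(-19.88, 0) = 0, max(7.56, 0) = 7.56, max(21.28, 0) = 21.28
Node uu (S = 78.4): V_uu = 1/1.06·[0.5143·0.0000 + 0.4857·0.0000] = 0.0000
Node ud (S = 39.2): V_ud = 1/1.06·[0.5143·0.0000 + 0.4857·7.5600] = 3.4642
Node dd (S = 19.6): V_dd = 1/1.06·[0.5143·7.5600 + 0.4857·21.2800] = 13.4189
Node u (S = 56): V_u = 1/1.06·[0.5143·0.0000 + 0.4857·3.4642] = 1.5873
Node d (S = 28): V_d = 1/1.06·[0.5143·3.4642 + 0.4857·13.4189] = 7.8295
Node 0 (S = 40): V_0 = 1/1.06·[0.5143·1.5873 + 0.4857·7.8295] = 4.3578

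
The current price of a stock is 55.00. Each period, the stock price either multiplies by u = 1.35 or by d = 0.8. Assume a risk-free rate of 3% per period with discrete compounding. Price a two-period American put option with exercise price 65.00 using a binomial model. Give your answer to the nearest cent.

Risk-neutral probability p = (1 + 0.03 − 0.8)/(1.35 − 0.8) = 0.2300/0.5500 = 0.4182
Terminal stock prices: S_uu = 100.2, S_ud = 59.4, S_dd = 35.2
Terminal payoffs (K − S): max(-35.24, 0) = 0, max(5.6, 0) = 5.6, max(29.8, 0) = 29.8
Node u (S = 74.25): continuation = 1/1.03·[0.4182·0.0000 + 0.5818·5.6000] = 3.1633; exercise value = 0.0000 ≤ continuation, so V_u = 3.1633
Node d (S = 44): continuation = 1/1.03·[0.4182·5.6000 + 0.5818·29.8000] = 19.1068; exercise value = 21.0000 > continuation, so V_d = 21.0000 (exercise)
Node 0 (S = 55): continuation = 1/1.03·[0.4182·3.1633 + 0.5818·21.0000] = 13.1466; exercise value = 10.0000 ≤ continuation, so V_0 = 13.1466

13.15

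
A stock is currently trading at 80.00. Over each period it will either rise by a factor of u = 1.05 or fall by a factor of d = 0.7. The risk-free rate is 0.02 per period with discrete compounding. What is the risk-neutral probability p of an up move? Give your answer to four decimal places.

p = 0.9143

Risk-neutral probability p = (1 + 0.02 − 0.7)/(1.05 − 0.7) = 0.3200/0.3500 = 0.9143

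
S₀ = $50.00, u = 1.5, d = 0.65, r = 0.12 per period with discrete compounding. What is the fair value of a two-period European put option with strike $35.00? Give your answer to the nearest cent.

Risk-neutral probability p = (1 + 0.12 − 0.65)/(1.5 − 0.65) = 0.4700/0.8500 = 0.5529
Terminal stock prices: S_uu = 112.5, S_ud = 48.75, S_dd = 21.13
Terminal payoffs (K − S): max(-77.5, 0) = 0, max(-13.75, 0) = 0, max(13.87, 0) = 13.87
Node u (S = 75): V_u = 1/1.12·[0.5529·0.0000 + 0.4471·0.0000] = 0.0000
Node d (S = 32.5): V_d = 1/1.12·[0.5529·0.0000 + 0.4471·13.8750] = 5.5383
Node 0 (S = 50): V_0 = 1/1.12·[0.5529·0.0000 + 0.4471·5.5383] = 2.2107

$2.21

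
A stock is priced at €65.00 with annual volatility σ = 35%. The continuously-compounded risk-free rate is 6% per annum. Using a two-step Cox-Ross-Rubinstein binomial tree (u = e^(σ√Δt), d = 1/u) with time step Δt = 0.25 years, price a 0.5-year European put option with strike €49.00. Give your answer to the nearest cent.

CRR parameters: u = e^(σ√Δt) = e^(0.35·√0.25) = 1.1912, d = 1/u = 0.8395
Per-period rate: rΔt = 0.06·0.25 = 0.015, so R = e^0.015 = 1.0151
Risk-neutral probability p = (e^0.015 − 0.8395)/(1.1912 − 0.8395) = 0.1757/0.3518 = 0.4993
Terminal stock prices: S_uu = 92.24, S_ud = 65, S_dd = 45.8
Terminal payoffs (K − S): max(-43.24, 0) = 0, max(-16, 0) = 0, max(3.195, 0) = 3.195
Node u (S = 77.43): V_u = e^(−0.015)·[0.4993·0.0000 + 0.5007·0.0000] = 0.0000
Node d (S = 54.56): V_d = e^(−0.015)·[0.4993·0.0000 + 0.5007·3.1953] = 1.5760
Node 0 (S = 65): V_0 = e^(−0.015)·[0.4993·0.0000 + 0.5007·1.5760] = 0.7773

€0.78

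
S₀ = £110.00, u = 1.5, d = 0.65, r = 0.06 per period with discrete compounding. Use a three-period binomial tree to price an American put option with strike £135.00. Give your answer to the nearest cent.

£38.10

Risk-neutral probability p = (1 + 0.06 − 0.65)/(1.5 − 0.65) = 0.4100/0.8500 = 0.4824
Terminal stock prices: S_uuu = 371.2, S_uud = 160.9, S_udd = 69.71, S_ddd = 30.21
Terminal payoffs (K − S): max(-236.2, 0) = 0, max(-25.88, 0) = 0, max(65.29, 0) = 65.29, max(104.8, 0) = 104.8
Node uu (S = 247.5): continuation = 1/1.06·[0.4824·0.0000 + 0.5176·0.0000] = 0.0000; exercise value = 0.0000 ≤ continuation, so V_uu = 0.0000
Node ud (S = 107.2): continuation = 1/1.06·[0.4824·0.0000 + 0.5176·65.2875] = 31.8829; exercise value = 27.7500 ≤ continuation, so V_ud = 31.8829
Node dd (S = 46.48): continuation = 1/1.06·[0.4824·65.2875 + 0.5176·104.7912] = 80.8835; exercise value = 88.5250 > continuation, so V_dd = 88.5250 (exercise)
Node u (S = 165): continuation = 1/1.06·[0.4824·0.0000 + 0.5176·31.8829] = 15.5699; exercise value = 0.0000 ≤ continuation, so V_u = 15.5699
Node d (S = 71.5): continuation = 1/1.06·[0.4824·31.8829 + 0.5176·88.5250] = 57.7392; exercise value = 63.5000 > continuation, so V_d = 63.5000 (exercise)
Node 0 (S = 110): continuation = 1/1.06·[0.4824·15.5699 + 0.5176·63.5000] = 38.0951; exercise value = 25.0000 ≤ continuation, so V_0 = 38.0951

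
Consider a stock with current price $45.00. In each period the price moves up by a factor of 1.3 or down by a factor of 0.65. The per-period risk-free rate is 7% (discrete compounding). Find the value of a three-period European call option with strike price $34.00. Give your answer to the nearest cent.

$19.87

Risk-neutral probability p = (1 + 0.07 − 0.65)/(1.3 − 0.65) = 0.4200/0.6500 = 0.6462
Terminal stock prices: S_uuu = 98.87, S_uud = 49.43, S_udd = 24.72, S_ddd = 12.36
Terminal payoffs (S − K): max(64.87, 0) = 64.87, max(15.43, 0) = 15.43, max(-9.284, 0) = 0, max(-21.64, 0) = 0
Node uu (S = 76.05): V_uu = 1/1.07·[0.6462·64.8650 + 0.3538·15.4325] = 44.2743
Node ud (S = 38.02): V_ud = 1/1.07·[0.6462·15.4325 + 0.3538·0.0000] = 9.3194
Node dd (S = 19.01): V_dd = 1/1.07·[0.6462·0.0000 + 0.3538·0.0000] = 0.0000
Node u (S = 58.5): V_u = 1/1.07·[0.6462·44.2743 + 0.3538·9.3194] = 29.8184
Node d (S = 29.25): V_d = 1/1.07·[0.6462·9.3194 + 0.3538·0.0000] = 5.6278
Node 0 (S = 45): V_0 = 1/1.07·[0.6462·29.8184 + 0.3538·5.6278] = 19.8679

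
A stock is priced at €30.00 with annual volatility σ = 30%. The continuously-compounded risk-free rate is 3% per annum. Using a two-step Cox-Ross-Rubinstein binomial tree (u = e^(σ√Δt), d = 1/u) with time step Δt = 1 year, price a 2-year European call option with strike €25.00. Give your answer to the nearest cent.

€8.67

CRR parameters: u = e^(σ√Δt) = e^(0.3·√1) = 1.3499, d = 1/u = 0.7408
Per-period rate: rΔt = 0.03·1 = 0.03, so R = e^0.03 = 1.0305
Risk-neutral probability p = (e^0.03 − 0.7408)/(1.3499 − 0.7408) = 0.2896/0.6090 = 0.4756
Terminal stock prices: S_uu = 54.66, S_ud = 30, S_dd = 16.46
Terminal payoffs (S − K): max(29.66, 0) = 29.66, max(5, 0) = 5, max(-8.536, 0) = 0
Node u (S = 40.5): V_u = e^(−0.03)·[0.4756·29.6636 + 0.5244·5.0000] = 16.2346
Node d (S = 22.22): V_d = e^(−0.03)·[0.4756·5.0000 + 0.5244·0.0000] = 2.3075
Node 0 (S = 30): V_0 = e^(−0.03)·[0.4756·16.2346 + 0.5244·2.3075] = 8.6668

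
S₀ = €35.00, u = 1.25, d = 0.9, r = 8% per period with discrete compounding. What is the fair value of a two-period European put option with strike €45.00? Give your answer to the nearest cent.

€5.78

Risk-neutral probability p = (1 + 0.08 − 0.9)/(1.25 − 0.9) = 0.1800/0.3500 = 0.5143
Terminal stock prices: S_uu = 54.69, S_ud = 39.38, S_dd = 28.35
Terminal payoffs (K − S): max(-9.688, 0) = 0, max(5.625, 0) = 5.625, max(16.65, 0) = 16.65
Node u (S = 43.75): V_u = 1/1.08·[0.5143·0.0000 + 0.4857·5.6250] = 2.5298
Node d (S = 31.5): V_d = 1/1.08·[0.5143·5.6250 + 0.4857·16.6500] = 10.1667
Node 0 (S = 35): V_0 = 1/1.08·[0.5143·2.5298 + 0.4857·10.1667] = 5.7770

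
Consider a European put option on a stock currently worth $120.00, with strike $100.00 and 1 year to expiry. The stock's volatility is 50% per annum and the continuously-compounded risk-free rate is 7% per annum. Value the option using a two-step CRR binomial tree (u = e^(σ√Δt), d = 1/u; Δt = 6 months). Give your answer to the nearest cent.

CRR parameters: u = e^(σ√Δt) = e^(0.5·√0.5) = 1.4241, d = 1/u = 0.7022
Per-period rate: rΔt = 0.07·0.5 = 0.035, so R = e^0.035 = 1.0356
Risk-neutral probability p = (e^0.035 − 0.7022)/(1.4241 − 0.7022) = 0.3334/0.7219 = 0.4619
Terminal stock prices: S_uu = 243.4, S_ud = 120, S_dd = 59.17
Terminal payoffs (K − S): max(-143.4, 0) = 0, max(-20, 0) = 0, max(40.83, 0) = 40.83
Node u (S = 170.9): V_u = e^(−0.035)·[0.4619·0.0000 + 0.5381·0.0000] = 0.0000
Node d (S = 84.26): V_d = e^(−0.035)·[0.4619·0.0000 + 0.5381·40.8318] = 21.2174
Node 0 (S = 120): V_0 = e^(−0.035)·[0.4619·0.0000 + 0.5381·21.2174] = 11.0252

$11.03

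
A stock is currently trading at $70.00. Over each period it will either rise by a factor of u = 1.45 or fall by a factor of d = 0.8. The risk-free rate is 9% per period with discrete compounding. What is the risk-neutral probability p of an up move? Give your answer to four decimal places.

p = 0.4462

Risk-neutral probability p = (1 + 0.09 − 0.8)/(1.45 − 0.8) = 0.2900/0.6500 = 0.4462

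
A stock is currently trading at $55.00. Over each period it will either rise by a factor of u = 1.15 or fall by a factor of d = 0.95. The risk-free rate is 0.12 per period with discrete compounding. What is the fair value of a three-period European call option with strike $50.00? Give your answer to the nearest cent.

$19.42

Risk-neutral probability p = (1 + 0.12 − 0.95)/(1.15 − 0.95) = 0.1700/0.2000 = 0.8500
Terminal stock prices: S_uuu = 83.65, S_uud = 69.1, S_udd = 57.08, S_ddd = 47.16
Terminal payoffs (S − K): max(33.65, 0) = 33.65, max(19.1, 0) = 19.1, max(7.083, 0) = 7.083, max(-2.844, 0) = 0
Node uu (S = 72.74): V_uu = 1/1.12·[0.8500·33.6481 + 0.1500·19.1006] = 28.0946
Node ud (S = 60.09): V_ud = 1/1.12·[0.8500·19.1006 + 0.1500·7.0831] = 15.4446
Node dd (S = 49.64): V_dd = 1/1.12·[0.8500·7.0831 + 0.1500·0.0000] = 5.3756
Node u (S = 63.25): V_u = 1/1.12·[0.8500·28.0946 + 0.1500·15.4446] = 23.3903
Node d (S = 52.25): V_d = 1/1.12·[0.8500·15.4446 + 0.1500·5.3756] = 12.4413
Node 0 (S = 55): V_0 = 1/1.12·[0.8500·23.3903 + 0.1500·12.4413] = 19.4178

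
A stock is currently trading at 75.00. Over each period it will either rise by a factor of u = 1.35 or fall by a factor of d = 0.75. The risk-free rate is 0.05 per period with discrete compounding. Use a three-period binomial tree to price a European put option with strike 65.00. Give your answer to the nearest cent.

Risk-neutral probability p = (1 + 0.05 − 0.75)/(1.35 − 0.75) = 0.3000/0.6000 = 0.5000
Terminal stock prices: S_uuu = 184.5, S_uud = 102.5, S_udd = 56.95, S_ddd = 31.64
Terminal payoffs (K − S): max(-119.5, 0) = 0, max(-37.52, 0) = 0, max(8.047, 0) = 8.047, max(33.36, 0) = 33.36
Node uu (S = 136.7): V_uu = 1/1.05·[0.5000·0.0000 + 0.5000·0.0000] = 0.0000
Node ud (S = 75.94): V_ud = 1/1.05·[0.5000·0.0000 + 0.5000·8.0469] = 3.8318
Node dd (S = 42.19): V_dd = 1/1.05·[0.5000·8.0469 + 0.5000·33.3594] = 19.7173
Node u (S = 101.2): V_u = 1/1.05·[0.5000·0.0000 + 0.5000·3.8318] = 1.8247
Node d (S = 56.25): V_d = 1/1.05·[0.5000·3.8318 + 0.5000·19.7173] = 11.2139
Node 0 (S = 75): V_0 = 1/1.05·[0.5000·1.8247 + 0.5000·11.2139] = 6.2088

6.21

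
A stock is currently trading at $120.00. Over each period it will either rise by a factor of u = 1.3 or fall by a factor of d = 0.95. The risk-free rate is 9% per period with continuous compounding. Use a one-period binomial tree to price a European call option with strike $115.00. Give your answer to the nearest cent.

$15.44

Risk-neutral probability p = (e^0.09 − 0.95)/(1.3 − 0.95) = 0.1442/0.3500 = 0.4119
Terminal stock prices: S_u = 156, S_d = 114
Terminal payoffs (S − K): max(41, 0) = 41, max(-1, 0) = 0
Node 0 (S = 120): V_0 = e^(−0.09)·[0.4119·41.0000 + 0.5881·0.0000] = 15.4354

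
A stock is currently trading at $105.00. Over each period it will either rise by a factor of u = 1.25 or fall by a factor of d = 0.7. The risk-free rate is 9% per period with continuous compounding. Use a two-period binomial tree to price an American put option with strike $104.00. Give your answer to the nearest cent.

$9.95

Risk-neutral probability p = (e^0.09 − 0.7)/(1.25 − 0.7) = 0.3942/0.5500 = 0.7167
Terminal stock prices: S_uu = 164.1, S_ud = 91.88, S_dd = 51.45
Terminal payoffs (K − S): max(-60.06, 0) = 0, max(12.12, 0) = 12.12, max(52.55, 0) = 52.55
Node u (S = 131.2): continuation = e^(−0.09)·[0.7167·0.0000 + 0.2833·12.1250] = 3.1396; exercise value = 0.0000 ≤ continuation, so V_u = 3.1396
Node d (S = 73.5): continuation = e^(−0.09)·[0.7167·12.1250 + 0.2833·52.5500] = 21.5488; exercise value = 30.5000 > continuation, so V_d = 30.5000 (exercise)
Node 0 (S = 105): continuation = e^(−0.09)·[0.7167·3.1396 + 0.2833·30.5000] = 9.9539; exercise value = 0.0000 ≤ continuation, so V_0 = 9.9539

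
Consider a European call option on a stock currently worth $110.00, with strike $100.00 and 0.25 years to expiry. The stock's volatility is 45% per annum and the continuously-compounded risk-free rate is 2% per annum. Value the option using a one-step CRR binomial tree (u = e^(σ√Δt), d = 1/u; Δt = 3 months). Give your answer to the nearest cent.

$17.09

CRR parameters: u = e^(σ√Δt) = e^(0.45·√0.25) = 1.2523, d = 1/u = 0.7985
Per-period rate: rΔt = 0.02·0.25 = 0.005, so R = e^0.005 = 1.0050
Risk-neutral probability p = (e^0.005 − 0.7985)/(1.2523 − 0.7985) = 0.2065/0.4538 = 0.4550
Terminal stock prices: S_u = 137.8, S_d = 87.84
Terminal payoffs (S − K): max(37.76, 0) = 37.76, max(-12.16, 0) = 0
Node 0 (S = 110): V_0 = e^(−0.005)·[0.4550·37.7555 + 0.5450·0.0000] = 17.0943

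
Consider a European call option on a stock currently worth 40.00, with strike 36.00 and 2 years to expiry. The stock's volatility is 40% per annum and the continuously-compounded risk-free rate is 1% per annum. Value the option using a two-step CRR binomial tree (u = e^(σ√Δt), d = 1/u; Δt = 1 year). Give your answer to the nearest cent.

CRR parameters: u = e^(σ√Δt) = e^(0.4·√1) = 1.4918, d = 1/u = 0.6703
Per-period rate: rΔt = 0.01·1 = 0.01, so R = e^0.01 = 1.0101
Risk-neutral probability p = (e^0.01 − 0.6703)/(1.4918 − 0.6703) = 0.3397/0.8215 = 0.4135
Terminal stock prices: S_uu = 89.02, S_ud = 40, S_dd = 17.97
Terminal payoffs (S − K): max(53.02, 0) = 53.02, max(4, 0) = 4, max(-18.03, 0) = 0
Node u (S = 59.67): V_u = e^(−0.01)·[0.4135·53.0216 + 0.5865·4.0000] = 24.0312
Node d (S = 26.81): V_d = e^(−0.01)·[0.4135·4.0000 + 0.5865·0.0000] = 1.6377
Node 0 (S = 40): V_0 = e^(−0.01)·[0.4135·24.0312 + 0.5865·1.6377] = 10.7900

10.79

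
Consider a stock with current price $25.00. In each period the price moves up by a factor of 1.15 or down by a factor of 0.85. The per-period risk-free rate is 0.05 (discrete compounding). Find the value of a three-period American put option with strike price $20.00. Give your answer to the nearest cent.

$0.20

Risk-neutral probability p = (1 + 0.05 − 0.85)/(1.15 − 0.85) = 0.2000/0.3000 = 0.6667
Terminal stock prices: S_uuu = 38.02, S_uud = 28.1, S_udd = 20.77, S_ddd = 15.35
Terminal payoffs (K − S): max(-18.02, 0) = 0, max(-8.103, 0) = 0, max(-0.7719, 0) = 0, max(4.647, 0) = 4.647
Node uu (S = 33.06): continuation = 1/1.05·[0.6667·0.0000 + 0.3333·0.0000] = 0.0000; exercise value = 0.0000 ≤ continuation, so V_uu = 0.0000
Node ud (S = 24.44): continuation = 1/1.05·[0.6667·0.0000 + 0.3333·0.0000] = 0.0000; exercise value = 0.0000 ≤ continuation, so V_ud = 0.0000
Node dd (S = 18.06): continuation = 1/1.05·[0.6667·0.0000 + 0.3333·4.6469] = 1.4752; exercise value = 1.9375 > continuation, so V_dd = 1.9375 (exercise)
Node u (S = 28.75): continuation = 1/1.05·[0.6667·0.0000 + 0.3333·0.0000] = 0.0000; exercise value = 0.0000 ≤ continuation, so V_u = 0.0000
Node d (S = 21.25): continuation = 1/1.05·[0.6667·0.0000 + 0.3333·1.9375] = 0.6151; exercise value = 0.0000 ≤ continuation, so V_d = 0.6151
Node 0 (S = 25): continuation = 1/1.05·[0.6667·0.0000 + 0.3333·0.6151] = 0.1953; exercise value = 0.0000 ≤ continuation, so V_0 = 0.1953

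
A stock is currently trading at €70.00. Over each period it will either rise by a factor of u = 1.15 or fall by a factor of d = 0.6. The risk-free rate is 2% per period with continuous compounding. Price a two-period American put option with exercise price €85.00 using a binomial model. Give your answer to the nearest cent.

€16.30

Risk-neutral probability p = (e^0.02 − 0.6)/(1.15 − 0.6) = 0.4202/0.5500 = 0.7640
Terminal stock prices: S_uu = 92.57, S_ud = 48.3, S_dd = 25.2
Terminal payoffs (K − S): max(-7.575, 0) = 0, max(36.7, 0) = 36.7, max(59.8, 0) = 59.8
Node u (S = 80.5): continuation = e^(−0.02)·[0.7640·0.0000 + 0.2360·36.7000] = 8.4896; exercise value = 4.5000 ≤ continuation, so V_u = 8.4896
Node d (S = 42): continuation = e^(−0.02)·[0.7640·36.7000 + 0.2360·59.8000] = 41.3169; exercise value = 43.0000 > continuation, so V_d = 43.0000 (exercise)
Node 0 (S = 70): continuation = e^(−0.02)·[0.7640·8.4896 + 0.2360·43.0000] = 16.3046; exercise value = 15.0000 ≤ continuation, so V_0 = 16.3046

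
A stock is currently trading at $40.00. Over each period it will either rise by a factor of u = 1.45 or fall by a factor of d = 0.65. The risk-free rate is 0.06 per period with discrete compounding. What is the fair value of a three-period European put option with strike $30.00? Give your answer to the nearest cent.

$3.54

Risk-neutral probability p = (1 + 0.06 − 0.65)/(1.45 − 0.65) = 0.4100/0.8000 = 0.5125
Terminal stock prices: S_uuu = 121.9, S_uud = 54.66, S_udd = 24.51, S_ddd = 10.98
Terminal payoffs (K − S): max(-91.94, 0) = 0, max(-24.66, 0) = 0, max(5.495, 0) = 5.495, max(19.02, 0) = 19.02
Node uu (S = 84.1): V_uu = 1/1.06·[0.5125·0.0000 + 0.4875·0.0000] = 0.0000
Node ud (S = 37.7): V_ud = 1/1.06·[0.5125·0.0000 + 0.4875·5.4950] = 2.5272
Node dd (S = 16.9): V_dd = 1/1.06·[0.5125·5.4950 + 0.4875·19.0150] = 11.4019
Node u (S = 58): V_u = 1/1.06·[0.5125·0.0000 + 0.4875·2.5272] = 1.1623
Node d (S = 26): V_d = 1/1.06·[0.5125·2.5272 + 0.4875·11.4019] = 6.4657
Node 0 (S = 40): V_0 = 1/1.06·[0.5125·1.1623 + 0.4875·6.4657] = 3.5355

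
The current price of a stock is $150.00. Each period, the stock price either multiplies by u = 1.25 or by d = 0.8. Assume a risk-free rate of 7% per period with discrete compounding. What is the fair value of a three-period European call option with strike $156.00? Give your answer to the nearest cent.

Risk-neutral probability p = (1 + 0.07 − 0.8)/(1.25 − 0.8) = 0.2700/0.4500 = 0.6000
Terminal stock prices: S_uuu = 293, S_uud = 187.5, S_udd = 120, S_ddd = 76.8
Terminal payoffs (S − K): max(137, 0) = 137, max(31.5, 0) = 31.5, max(-36, 0) = 0, max(-79.2, 0) = 0
Node uu (S = 234.4): V_uu = 1/1.07·[0.6000·136.9688 + 0.4000·31.5000] = 88.5806
Node ud (S = 150): V_ud = 1/1.07·[0.6000·31.5000 + 0.4000·0.0000] = 17.6636
Node dd (S = 96): V_dd = 1/1.07·[0.6000·0.0000 + 0.4000·0.0000] = 0.0000
Node u (S = 187.5): V_u = 1/1.07·[0.6000·88.5806 + 0.4000·17.6636] = 56.2746
Node d (S = 120): V_d = 1/1.07·[0.6000·17.6636 + 0.4000·0.0000] = 9.9048
Node 0 (S = 150): V_0 = 1/1.07·[0.6000·56.2746 + 0.4000·9.9048] = 35.2586

$35.26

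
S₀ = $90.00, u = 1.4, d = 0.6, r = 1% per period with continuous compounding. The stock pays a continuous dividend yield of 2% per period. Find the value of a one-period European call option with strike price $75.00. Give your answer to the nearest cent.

$24.62

Per-period risk-free factor R = e^0.01 = 1.0101; dividend-adjusted growth = e^(0.01−0.02) = 0.9900.
Risk-neutral probability p = (0.9900 − 0.6)/(1.4 − 0.6) = 0.3900/0.8000 = 0.4876
Terminal stock prices: S_u = 126, S_d = 54
Terminal payoffs (S − K): max(51, 0) = 51, max(-21, 0) = 0
Node 0 (S = 90): V_0 = e^(−0.01)·[0.4876·51.0000 + 0.5124·0.0000] = 24.6183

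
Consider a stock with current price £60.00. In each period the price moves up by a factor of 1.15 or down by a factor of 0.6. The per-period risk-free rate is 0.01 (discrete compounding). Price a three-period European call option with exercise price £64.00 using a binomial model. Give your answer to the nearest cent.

£10.96

Risk-neutral probability p = (1 + 0.01 − 0.6)/(1.15 − 0.6) = 0.4100/0.5500 = 0.7455
Terminal stock prices: S_uuu = 91.25, S_uud = 47.61, S_udd = 24.84, S_ddd = 12.96
Terminal payoffs (S − K): max(27.25, 0) = 27.25, max(-16.39, 0) = 0, max(-39.16, 0) = 0, max(-51.04, 0) = 0
Node uu (S = 79.35): V_uu = 1/1.01·[0.7455·27.2525 + 0.2545·0.0000] = 20.1144
Node ud (S = 41.4): V_ud = 1/1.01·[0.7455·0.0000 + 0.2545·0.0000] = 0.0000
Node dd (S = 21.6): V_dd = 1/1.01·[0.7455·0.0000 + 0.2545·0.0000] = 0.0000
Node u (S = 69): V_u = 1/1.01·[0.7455·20.1144 + 0.2545·0.0000] = 14.8459
Node d (S = 36): V_d = 1/1.01·[0.7455·0.0000 + 0.2545·0.0000] = 0.0000
Node 0 (S = 60): V_0 = 1/1.01·[0.7455·14.8459 + 0.2545·0.0000] = 10.9574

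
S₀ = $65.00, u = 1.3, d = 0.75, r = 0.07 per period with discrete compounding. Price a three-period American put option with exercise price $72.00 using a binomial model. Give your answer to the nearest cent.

$11.12

Risk-neutral probability p = (1 + 0.07 − 0.75)/(1.3 − 0.75) = 0.3200/0.5500 = 0.5818
Terminal stock prices: S_uuu = 142.8, S_uud = 82.39, S_udd = 47.53, S_ddd = 27.42
Terminal payoffs (K − S): max(-70.81, 0) = 0, max(-10.39, 0) = 0, max(24.47, 0) = 24.47, max(44.58, 0) = 44.58
Node uu (S = 109.9): continuation = 1/1.07·[0.5818·0.0000 + 0.4182·0.0000] = 0.0000; exercise value = 0.0000 ≤ continuation, so V_uu = 0.0000
Node ud (S = 63.38): continuation = 1/1.07·[0.5818·0.0000 + 0.4182·24.4688] = 9.5630; exercise value = 8.6250 ≤ continuation, so V_ud = 9.5630
Node dd (S = 36.56): continuation = 1/1.07·[0.5818·24.4688 + 0.4182·44.5781] = 30.7272; exercise value = 35.4375 > continuation, so V_dd = 35.4375 (exercise)
Node u (S = 84.5): continuation = 1/1.07·[0.5818·0.0000 + 0.4182·9.5630] = 3.7374; exercise value = 0.0000 ≤ continuation, so V_u = 3.7374
Node d (S = 48.75): continuation = 1/1.07·[0.5818·9.5630 + 0.4182·35.4375] = 19.0498; exercise value = 23.2500 > continuation, so V_d = 23.2500 (exercise)
Node 0 (S = 65): continuation = 1/1.07·[0.5818·3.7374 + 0.4182·23.2500] = 11.1189; exercise value = 7.0000 ≤ continuation, so V_0 = 11.1189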